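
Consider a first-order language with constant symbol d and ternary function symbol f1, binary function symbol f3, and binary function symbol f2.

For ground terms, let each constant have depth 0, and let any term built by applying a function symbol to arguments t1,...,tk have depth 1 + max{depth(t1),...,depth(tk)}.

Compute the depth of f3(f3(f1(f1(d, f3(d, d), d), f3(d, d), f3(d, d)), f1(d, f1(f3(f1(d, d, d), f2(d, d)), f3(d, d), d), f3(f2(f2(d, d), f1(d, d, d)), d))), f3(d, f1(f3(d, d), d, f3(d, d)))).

depth(f3(d, d)) = 1 + max(0, 0) = 1
depth(f1(d, f3(d, d), d)) = 1 + max(0, 1, 0) = 2
depth(f1(f1(d, f3(d, d), d), f3(d, d), f3(d, d))) = 1 + max(2, 1, 1) = 3
depth(f1(d, d, d)) = 1 + max(0, 0, 0) = 1
depth(f2(d, d)) = 1 + max(0, 0) = 1
depth(f3(f1(d, d, d), f2(d, d))) = 1 + max(1, 1) = 2
depth(f1(f3(f1(d, d, d), f2(d, d)), f3(d, d), d)) = 1 + max(2, 1, 0) = 3
depth(f2(f2(d, d), f1(d, d, d))) = 1 + max(1, 1) = 2
depth(f3(f2(f2(d, d), f1(d, d, d)), d)) = 1 + max(2, 0) = 3
depth(f1(d, f1(f3(f1(d, d, d), f2(d, d)), f3(d, d), d), f3(f2(f2(d, d), f1(d, d, d)), d))) = 1 + max(0, 3, 3) = 4
depth(f3(f1(f1(d, f3(d, d), d), f3(d, d), f3(d, d)), f1(d, f1(f3(f1(d, d, d), f2(d, d)), f3(d, d), d), f3(f2(f2(d, d), f1(d, d, d)), d)))) = 1 + max(3, 4) = 5
depth(f1(f3(d, d), d, f3(d, d))) = 1 + max(1, 0, 1) = 2
depth(f3(d, f1(f3(d, d), d, f3(d, d)))) = 1 + max(0, 2) = 3
depth(f3(f3(f1(f1(d, f3(d, d), d), f3(d, d), f3(d, d)), f1(d, f1(f3(f1(d, d, d), f2(d, d)), f3(d, d), d), f3(f2(f2(d, d), f1(d, d, d)), d))), f3(d, f1(f3(d, d), d, f3(d, d))))) = 1 + max(5, 3) = 6

6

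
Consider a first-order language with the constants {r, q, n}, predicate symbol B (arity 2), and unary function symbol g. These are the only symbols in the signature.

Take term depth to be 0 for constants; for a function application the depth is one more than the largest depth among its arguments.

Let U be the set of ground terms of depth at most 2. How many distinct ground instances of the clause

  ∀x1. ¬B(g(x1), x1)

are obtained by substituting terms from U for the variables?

Ground terms of depth ≤ 2:
  Count level by level. With function symbols g/1, the terms of depth ≤ k are the 3 constants together with each function applied to depth-≤(k−1) tuples, so N_k = 3 + N_{k-1}.
  N_0 = 3
  N_1 = 3 + 3 = 6
  N_2 = 3 + 6 = 9
  Explicitly: r, q, n, g(r), g(q), g(n), g(g(r)), g(g(q)), g(g(n)).
So there are 9 ground terms available for substitution.
The variable x1 ranges independently over the available ground terms, and distinct assignments produce distinct instances.
Number of ground instances = 9.

9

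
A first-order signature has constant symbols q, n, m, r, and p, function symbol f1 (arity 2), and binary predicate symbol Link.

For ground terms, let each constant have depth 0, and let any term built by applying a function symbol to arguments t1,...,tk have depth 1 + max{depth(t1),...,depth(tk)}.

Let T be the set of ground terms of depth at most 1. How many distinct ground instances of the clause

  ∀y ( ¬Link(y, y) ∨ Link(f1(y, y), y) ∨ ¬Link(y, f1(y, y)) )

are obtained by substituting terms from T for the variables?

Ground terms of depth ≤ 1:
  Count level by level. With function symbols f1/2, the terms of depth ≤ k are the 5 constants together with each function applied to depth-≤(k−1) tuples, so N_k = 5 + N_{k-1}^2.
  N_0 = 5
  N_1 = 5 + 5^2 = 30
So there are 30 ground terms available for substitution.
The clause has 1 distinct variable (y), which appears in the body. In the free term algebra distinct substitutions yield syntactically distinct ground instances.
Number of ground instances = 30.

30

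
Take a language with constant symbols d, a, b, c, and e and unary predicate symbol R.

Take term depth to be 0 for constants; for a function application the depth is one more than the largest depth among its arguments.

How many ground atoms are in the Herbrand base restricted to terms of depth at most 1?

First count ground terms of depth ≤ 1.
With no function symbols every ground term is a constant, so there are exactly 5 ground terms at every depth bound.
N_0 = 5
N_1 = 5
Explicitly: d, a, b, c, e.
So |H| = 5.
For each predicate symbol, the number of ground atoms is |H| raised to its arity; summing:
  R: 5
Total ground atoms: 5.

5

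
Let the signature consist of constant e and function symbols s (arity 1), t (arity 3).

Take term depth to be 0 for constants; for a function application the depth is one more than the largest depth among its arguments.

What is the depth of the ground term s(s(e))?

depth(s(e)) = 1 + depth(e) = 1 + 0 = 1
depth(s(s(e))) = 1 + depth(s(e)) = 1 + 1 = 2

2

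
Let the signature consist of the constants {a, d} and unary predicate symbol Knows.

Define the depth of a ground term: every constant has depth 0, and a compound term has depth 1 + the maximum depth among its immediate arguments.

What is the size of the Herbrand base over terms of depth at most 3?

First count ground terms of depth ≤ 3.
With no function symbols every ground term is a constant, so there are exactly 2 ground terms at every depth bound.
N_0 = 2
N_1 = 2
N_2 = 2
N_3 = 2
So |H| = 2.
Ground atoms are formed by filling each argument slot of a predicate with a term from H, so an r-ary predicate gives |H|^r atoms:
  Knows: 2
Total ground atoms: 2.

2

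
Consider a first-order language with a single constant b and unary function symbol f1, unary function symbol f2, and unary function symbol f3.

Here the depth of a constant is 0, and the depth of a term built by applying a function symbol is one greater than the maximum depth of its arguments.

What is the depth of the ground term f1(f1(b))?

depth(f1(b)) = 1 + depth(b) = 1 + 0 = 1
depth(f1(f1(b))) = 1 + depth(f1(b)) = 1 + 1 = 2

2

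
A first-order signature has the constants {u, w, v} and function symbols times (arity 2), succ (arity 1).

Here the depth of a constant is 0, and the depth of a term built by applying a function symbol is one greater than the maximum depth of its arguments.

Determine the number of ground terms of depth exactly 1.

Write N_k for the number of ground terms of depth ≤ k. A term of depth ≤ k is either a constant or a function symbol applied to arguments of depth ≤ k−1, so N_k = 3 + N_{k-1}^2 + N_{k-1}.
N_0 = 3
N_1 = 3 + 3^2 + 3 = 15
Terms of depth exactly 1: N_1 − N_0 = 15 − 3 = 12.

12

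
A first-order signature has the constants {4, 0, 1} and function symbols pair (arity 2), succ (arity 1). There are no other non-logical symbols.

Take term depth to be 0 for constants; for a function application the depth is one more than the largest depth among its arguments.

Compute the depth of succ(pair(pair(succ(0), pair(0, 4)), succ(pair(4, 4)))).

4

depth(succ(0)) = 1 + depth(0) = 1 + 0 = 1
depth(pair(0, 4)) = 1 + max(0, 0) = 1
depth(pair(succ(0), pair(0, 4))) = 1 + max(1, 1) = 2
depth(pair(4, 4)) = 1 + max(0, 0) = 1
depth(succ(pair(4, 4))) = 1 + depth(pair(4, 4)) = 1 + 1 = 2
depth(pair(pair(succ(0), pair(0, 4)), succ(pair(4, 4)))) = 1 + max(2, 2) = 3
depth(succ(pair(pair(succ(0), pair(0, 4)), succ(pair(4, 4))))) = 1 + depth(pair(pair(succ(0), pair(0, 4)), succ(pair(4, 4)))) = 1 + 3 = 4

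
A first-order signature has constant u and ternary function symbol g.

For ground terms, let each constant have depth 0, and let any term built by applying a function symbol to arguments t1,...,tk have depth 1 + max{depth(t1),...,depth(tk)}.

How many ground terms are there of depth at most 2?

9

Let N_k count ground terms of depth at most k. Each non-constant term of depth ≤ k is some function symbol applied to depth-≤(k−1) arguments, giving N_k = 1 + N_{k-1}^3.
N_0 = 1
N_1 = 1 + 1^3 = 2
N_2 = 1 + 2^3 = 9
Explicitly: u, g(u, u, u), g(u, u, g(u, u, u)), g(u, g(u, u, u), u), g(u, g(u, u, u), g(u, u, u)), g(g(u, u, u), u, u), g(g(u, u, u), u, g(u, u, u)), g(g(u, u, u), g(u, u, u), u), g(g(u, u, u), g(u, u, u), g(u, u, u)).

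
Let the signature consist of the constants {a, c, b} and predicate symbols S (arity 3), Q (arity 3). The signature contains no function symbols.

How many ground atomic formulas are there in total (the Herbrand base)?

54

With no function symbols, the Herbrand universe is just the 3 constants.
Ground atoms per predicate: S: 3^3 = 27, Q: 3^3 = 27.
Herbrand base size = 27 + 27 = 54.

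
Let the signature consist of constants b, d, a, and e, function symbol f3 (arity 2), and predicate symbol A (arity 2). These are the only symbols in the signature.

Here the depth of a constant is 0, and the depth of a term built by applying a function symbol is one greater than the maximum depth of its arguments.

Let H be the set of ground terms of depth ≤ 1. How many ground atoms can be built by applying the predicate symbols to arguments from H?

First count ground terms of depth ≤ 1.
Let N_k = |{terms of depth ≤ k}|. Then N_0 = 4 and N_k = 4 + N_{k-1}^2 for k ≥ 1 (one summand per function symbol, arity giving the exponent).
N_0 = 4
N_1 = 4 + 4^2 = 20
So |H| = 20.
A ground atom is a predicate applied to a tuple of terms from H, so the count is the sum over predicates of |H|^arity:
  A: 20^2 = 400
Total ground atoms: 400.

400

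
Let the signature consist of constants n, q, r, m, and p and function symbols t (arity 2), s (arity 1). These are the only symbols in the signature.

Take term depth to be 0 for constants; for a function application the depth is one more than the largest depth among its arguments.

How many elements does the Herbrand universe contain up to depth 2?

1265

Write N_k for the number of ground terms of depth ≤ k. A term of depth ≤ k is either a constant or a function symbol applied to arguments of depth ≤ k−1, so N_k = 5 + N_{k-1}^2 + N_{k-1}.
N_0 = 5
N_1 = 5 + 5^2 + 5 = 35
N_2 = 5 + 35^2 + 35 = 1265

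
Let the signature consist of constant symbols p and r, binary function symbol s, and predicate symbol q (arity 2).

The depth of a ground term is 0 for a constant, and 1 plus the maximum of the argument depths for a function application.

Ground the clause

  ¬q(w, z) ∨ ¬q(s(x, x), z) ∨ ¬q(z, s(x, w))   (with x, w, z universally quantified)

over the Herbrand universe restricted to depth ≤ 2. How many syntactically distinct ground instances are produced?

54872

Ground terms of depth ≤ 2:
  Let N_k count ground terms of depth at most k. Each non-constant term of depth ≤ k is some function symbol applied to depth-≤(k−1) arguments, giving N_k = 2 + N_{k-1}^2.
  N_0 = 2
  N_1 = 2 + 2^2 = 6
  N_2 = 2 + 6^2 = 38
So there are 38 ground terms available for substitution.
Each of x, w, z ranges independently over the available ground terms, and distinct assignments produce distinct instances.
Number of ground instances = 38^3 = 54872.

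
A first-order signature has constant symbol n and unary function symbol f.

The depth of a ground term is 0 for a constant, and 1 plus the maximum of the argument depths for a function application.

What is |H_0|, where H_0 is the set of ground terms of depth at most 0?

Count level by level. With function symbols f/1, the terms of depth ≤ k are the 1 constant together with each function applied to depth-≤(k−1) tuples, so N_k = 1 + N_{k-1}.
N_0 = 1
Explicitly: n.

1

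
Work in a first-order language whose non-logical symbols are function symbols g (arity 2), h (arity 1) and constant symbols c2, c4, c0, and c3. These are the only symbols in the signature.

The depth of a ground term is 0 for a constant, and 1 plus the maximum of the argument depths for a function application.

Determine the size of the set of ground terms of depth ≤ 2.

Let N_k = |{terms of depth ≤ k}|. Then N_0 = 4 and N_k = 4 + N_{k-1}^2 + N_{k-1} for k ≥ 1 (one summand per function symbol, arity giving the exponent).
N_0 = 4
N_1 = 4 + 4^2 + 4 = 24
N_2 = 4 + 24^2 + 24 = 604

604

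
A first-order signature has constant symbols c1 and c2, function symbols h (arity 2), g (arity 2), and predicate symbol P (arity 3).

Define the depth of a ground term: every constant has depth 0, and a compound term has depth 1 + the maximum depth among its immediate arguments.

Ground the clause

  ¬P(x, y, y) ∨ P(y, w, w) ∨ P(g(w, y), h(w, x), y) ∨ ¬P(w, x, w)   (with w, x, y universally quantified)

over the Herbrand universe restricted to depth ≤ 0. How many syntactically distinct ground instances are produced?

Ground terms of depth ≤ 0:
  Let N_k count ground terms of depth at most k. Each non-constant term of depth ≤ k is some function symbol applied to depth-≤(k−1) arguments, giving N_k = 2 + N_{k-1}^2 + N_{k-1}^2.
  N_0 = 2
  Explicitly: c1, c2.
So there are 2 ground terms available for substitution.
The clause has 3 distinct variables (w, x, y), each appearing in the body. In the free term algebra distinct substitutions yield syntactically distinct ground instances.
Number of ground instances = 2^3 = 8.

8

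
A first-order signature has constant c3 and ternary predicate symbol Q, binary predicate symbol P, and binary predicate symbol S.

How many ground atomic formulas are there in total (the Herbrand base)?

With no function symbols, the Herbrand universe is just the 1 constant.
Ground atoms per predicate: Q: 1^3 = 1, P: 1^2 = 1, S: 1^2 = 1.
Herbrand base size = 1 + 1 + 1 = 3.

3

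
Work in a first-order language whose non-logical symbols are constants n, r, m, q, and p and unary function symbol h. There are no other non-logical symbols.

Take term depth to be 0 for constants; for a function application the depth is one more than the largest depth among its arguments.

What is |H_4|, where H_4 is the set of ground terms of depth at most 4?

25

Let N_k count ground terms of depth at most k. Each non-constant term of depth ≤ k is some function symbol applied to depth-≤(k−1) arguments, giving N_k = 5 + N_{k-1}.
N_0 = 5
N_1 = 5 + 5 = 10
N_2 = 5 + 10 = 15
N_3 = 5 + 15 = 20
N_4 = 5 + 20 = 25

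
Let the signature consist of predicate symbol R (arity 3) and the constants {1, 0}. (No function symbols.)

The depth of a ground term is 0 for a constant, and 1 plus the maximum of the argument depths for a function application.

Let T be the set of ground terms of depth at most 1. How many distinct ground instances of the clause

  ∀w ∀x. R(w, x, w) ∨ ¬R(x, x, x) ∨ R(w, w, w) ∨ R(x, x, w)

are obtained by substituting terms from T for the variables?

Ground terms of depth ≤ 1:
  With no function symbols every ground term is a constant, so there are exactly 2 ground terms at every depth bound.
  N_0 = 2
  N_1 = 2
  Explicitly: 1, 0.
So there are 2 ground terms available for substitution.
Each of w, x ranges independently over the available ground terms, and distinct assignments produce distinct instances.
Number of ground instances = 2^2 = 4.

4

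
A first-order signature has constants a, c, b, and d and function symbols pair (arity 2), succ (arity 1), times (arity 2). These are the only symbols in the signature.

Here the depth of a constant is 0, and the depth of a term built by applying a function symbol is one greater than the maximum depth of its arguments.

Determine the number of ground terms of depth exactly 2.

3204

Write N_k for the number of ground terms of depth ≤ k. A term of depth ≤ k is either a constant or a function symbol applied to arguments of depth ≤ k−1, so N_k = 4 + N_{k-1}^2 + N_{k-1} + N_{k-1}^2.
N_0 = 4
N_1 = 4 + 4^2 + 4 + 4^2 = 40
N_2 = 4 + 40^2 + 40 + 40^2 = 3244
Terms of depth exactly 2: N_2 − N_1 = 3244 − 40 = 3204.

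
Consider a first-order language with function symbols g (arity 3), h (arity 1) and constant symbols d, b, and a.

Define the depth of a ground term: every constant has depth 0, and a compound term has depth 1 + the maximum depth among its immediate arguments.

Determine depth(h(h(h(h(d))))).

4

depth(h(d)) = 1 + depth(d) = 1 + 0 = 1
depth(h(h(d))) = 1 + depth(h(d)) = 1 + 1 = 2
depth(h(h(h(d)))) = 1 + depth(h(h(d))) = 1 + 2 = 3
depth(h(h(h(h(d))))) = 1 + depth(h(h(h(d)))) = 1 + 3 = 4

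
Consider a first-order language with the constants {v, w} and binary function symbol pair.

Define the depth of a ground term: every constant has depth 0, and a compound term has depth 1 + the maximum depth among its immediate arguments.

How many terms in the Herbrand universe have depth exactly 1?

4

Let N_k count ground terms of depth at most k. Each non-constant term of depth ≤ k is some function symbol applied to depth-≤(k−1) arguments, giving N_k = 2 + N_{k-1}^2.
N_0 = 2
N_1 = 2 + 2^2 = 6
Terms of depth exactly 1: N_1 − N_0 = 6 − 2 = 4.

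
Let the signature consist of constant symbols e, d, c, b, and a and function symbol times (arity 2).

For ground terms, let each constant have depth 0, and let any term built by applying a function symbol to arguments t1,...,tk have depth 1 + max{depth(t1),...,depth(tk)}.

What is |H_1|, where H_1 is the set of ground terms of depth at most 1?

30

Let N_k count ground terms of depth at most k. Each non-constant term of depth ≤ k is some function symbol applied to depth-≤(k−1) arguments, giving N_k = 5 + N_{k-1}^2.
N_0 = 5
N_1 = 5 + 5^2 = 30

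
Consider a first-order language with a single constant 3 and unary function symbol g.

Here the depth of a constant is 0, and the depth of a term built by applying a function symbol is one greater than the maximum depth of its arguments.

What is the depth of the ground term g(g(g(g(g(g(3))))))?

depth(g(3)) = 1 + depth(3) = 1 + 0 = 1
depth(g(g(3))) = 1 + depth(g(3)) = 1 + 1 = 2
depth(g(g(g(3)))) = 1 + depth(g(g(3))) = 1 + 2 = 3
depth(g(g(g(g(3))))) = 1 + depth(g(g(g(3)))) = 1 + 3 = 4
depth(g(g(g(g(g(3)))))) = 1 + depth(g(g(g(g(3))))) = 1 + 4 = 5
depth(g(g(g(g(g(g(3))))))) = 1 + depth(g(g(g(g(g(3)))))) = 1 + 5 = 6

6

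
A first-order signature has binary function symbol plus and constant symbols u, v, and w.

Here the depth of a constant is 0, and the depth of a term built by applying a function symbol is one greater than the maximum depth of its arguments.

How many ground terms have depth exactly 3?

Count level by level. With function symbols plus/2, the terms of depth ≤ k are the 3 constants together with each function applied to depth-≤(k−1) tuples, so N_k = 3 + N_{k-1}^2.
N_0 = 3
N_1 = 3 + 3^2 = 12
N_2 = 3 + 12^2 = 147
N_3 = 3 + 147^2 = 21612
Terms of depth exactly 3: N_3 − N_2 = 21612 − 147 = 21465.

21465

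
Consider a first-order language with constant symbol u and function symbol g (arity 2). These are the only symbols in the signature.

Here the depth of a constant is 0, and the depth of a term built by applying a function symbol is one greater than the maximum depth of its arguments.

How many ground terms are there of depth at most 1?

If N_k denotes the number of depth-≤k ground terms, the 1 constant gives N_0 = 1, and each function symbol of arity r contributes N_{k-1}^r new terms at level k: N_k = 1 + N_{k-1}^2.
N_0 = 1
N_1 = 1 + 1^2 = 2
Explicitly: u, g(u, u).

2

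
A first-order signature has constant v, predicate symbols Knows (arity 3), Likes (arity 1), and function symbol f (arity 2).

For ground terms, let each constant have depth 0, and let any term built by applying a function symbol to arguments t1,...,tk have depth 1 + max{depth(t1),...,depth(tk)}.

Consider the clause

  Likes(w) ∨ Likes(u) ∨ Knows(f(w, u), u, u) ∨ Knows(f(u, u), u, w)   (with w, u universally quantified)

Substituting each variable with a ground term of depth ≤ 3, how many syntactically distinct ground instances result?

Ground terms of depth ≤ 3:
  Let N_k = |{terms of depth ≤ k}|. Then N_0 = 1 and N_k = 1 + N_{k-1}^2 for k ≥ 1 (one summand per function symbol, arity giving the exponent).
  N_0 = 1
  N_1 = 1 + 1^2 = 2
  N_2 = 1 + 2^2 = 5
  N_3 = 1 + 5^2 = 26
So there are 26 ground terms available for substitution.
Each of w, u ranges independently over the available ground terms, and distinct assignments produce distinct instances.
Number of ground instances = 26^2 = 676.

676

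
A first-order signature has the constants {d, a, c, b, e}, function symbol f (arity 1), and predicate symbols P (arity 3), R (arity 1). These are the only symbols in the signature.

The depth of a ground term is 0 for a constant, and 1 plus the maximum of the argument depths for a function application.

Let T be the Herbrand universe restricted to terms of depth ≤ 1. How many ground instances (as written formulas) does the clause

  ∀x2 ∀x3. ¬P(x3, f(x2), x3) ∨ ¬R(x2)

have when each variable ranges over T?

100

Ground terms of depth ≤ 1:
  Write N_k for the number of ground terms of depth ≤ k. A term of depth ≤ k is either a constant or a function symbol applied to arguments of depth ≤ k−1, so N_k = 5 + N_{k-1}.
  N_0 = 5
  N_1 = 5 + 5 = 10
  Explicitly: d, a, c, b, e, f(d), f(a), f(c), f(b), f(e).
So there are 10 ground terms available for substitution.
The clause has 2 distinct variables (x2, x3), each appearing in the body. In the free term algebra distinct substitutions yield syntactically distinct ground instances.
Number of ground instances = 10^2 = 100.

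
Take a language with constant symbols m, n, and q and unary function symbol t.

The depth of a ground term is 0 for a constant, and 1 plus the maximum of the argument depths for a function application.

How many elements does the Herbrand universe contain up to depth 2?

9

Write N_k for the number of ground terms of depth ≤ k. A term of depth ≤ k is either a constant or a function symbol applied to arguments of depth ≤ k−1, so N_k = 3 + N_{k-1}.
N_0 = 3
N_1 = 3 + 3 = 6
N_2 = 3 + 6 = 9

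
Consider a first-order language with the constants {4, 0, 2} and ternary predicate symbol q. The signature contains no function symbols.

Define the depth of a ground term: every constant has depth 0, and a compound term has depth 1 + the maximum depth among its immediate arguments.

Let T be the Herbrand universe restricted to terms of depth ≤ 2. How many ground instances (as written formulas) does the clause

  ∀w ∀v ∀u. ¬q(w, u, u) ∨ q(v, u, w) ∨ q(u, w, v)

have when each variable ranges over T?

Ground terms of depth ≤ 2:
  With no function symbols every ground term is a constant, so there are exactly 3 ground terms at every depth bound.
  N_0 = 3
  N_1 = 3
  N_2 = 3
  Explicitly: 4, 0, 2.
So there are 3 ground terms available for substitution.
Each of w, v, u ranges independently over the available ground terms, and distinct assignments produce distinct instances.
Number of ground instances = 3^3 = 27.

27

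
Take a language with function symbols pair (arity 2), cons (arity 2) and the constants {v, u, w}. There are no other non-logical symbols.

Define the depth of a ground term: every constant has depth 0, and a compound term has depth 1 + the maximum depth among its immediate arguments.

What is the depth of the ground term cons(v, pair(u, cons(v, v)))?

depth(cons(v, v)) = 1 + max(0, 0) = 1
depth(pair(u, cons(v, v))) = 1 + max(0, 1) = 2
depth(cons(v, pair(u, cons(v, v)))) = 1 + max(0, 2) = 3

3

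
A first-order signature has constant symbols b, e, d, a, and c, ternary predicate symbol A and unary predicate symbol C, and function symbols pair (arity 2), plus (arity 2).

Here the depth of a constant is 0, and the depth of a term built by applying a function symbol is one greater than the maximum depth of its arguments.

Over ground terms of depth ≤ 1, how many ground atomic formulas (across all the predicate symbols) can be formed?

166430

First count ground terms of depth ≤ 1.
Write N_k for the number of ground terms of depth ≤ k. A term of depth ≤ k is either a constant or a function symbol applied to arguments of depth ≤ k−1, so N_k = 5 + N_{k-1}^2 + N_{k-1}^2.
N_0 = 5
N_1 = 5 + 5^2 + 5^2 = 55
So |H| = 55.
Each predicate of arity r yields |H|^r ground atoms (one per choice of an r-tuple from H):
  A: 55^3 = 166375;  C: 55
Total ground atoms: 166375 + 55 = 166430.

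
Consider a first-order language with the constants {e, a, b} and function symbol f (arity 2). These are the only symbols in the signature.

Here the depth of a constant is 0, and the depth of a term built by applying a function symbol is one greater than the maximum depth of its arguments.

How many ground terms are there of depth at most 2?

147

Write N_k for the number of ground terms of depth ≤ k. A term of depth ≤ k is either a constant or a function symbol applied to arguments of depth ≤ k−1, so N_k = 3 + N_{k-1}^2.
N_0 = 3
N_1 = 3 + 3^2 = 12
N_2 = 3 + 12^2 = 147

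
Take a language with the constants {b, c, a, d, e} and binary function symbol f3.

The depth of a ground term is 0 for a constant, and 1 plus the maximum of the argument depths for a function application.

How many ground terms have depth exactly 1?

25

Count level by level. With function symbols f3/2, the terms of depth ≤ k are the 5 constants together with each function applied to depth-≤(k−1) tuples, so N_k = 5 + N_{k-1}^2.
N_0 = 5
N_1 = 5 + 5^2 = 30
Terms of depth exactly 1: N_1 − N_0 = 30 − 5 = 25.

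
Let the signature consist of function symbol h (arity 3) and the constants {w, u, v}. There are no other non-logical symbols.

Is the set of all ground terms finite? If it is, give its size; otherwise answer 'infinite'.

The signature has at least one function symbol (h, arity 3) and at least one constant (w).
Iterating h gives infinitely many distinct ground terms: w, h(w, w, w), h(h(w, w, w), h(w, w, w), h(w, w, w)), ...
So the Herbrand universe is infinite.

infinite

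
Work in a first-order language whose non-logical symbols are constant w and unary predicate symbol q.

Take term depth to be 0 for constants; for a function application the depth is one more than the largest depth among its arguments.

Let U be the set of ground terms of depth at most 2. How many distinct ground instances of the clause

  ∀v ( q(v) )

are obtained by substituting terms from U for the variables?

1

Ground terms of depth ≤ 2:
  With no function symbols every ground term is a constant, so there is exactly 1 ground term at every depth bound.
  N_0 = 1
  N_1 = 1
  N_2 = 1
So there is exactly 1 ground term available for substitution.
The clause has 1 distinct variable (v), which appears in the body. In the free term algebra distinct substitutions yield syntactically distinct ground instances.
Number of ground instances = 1.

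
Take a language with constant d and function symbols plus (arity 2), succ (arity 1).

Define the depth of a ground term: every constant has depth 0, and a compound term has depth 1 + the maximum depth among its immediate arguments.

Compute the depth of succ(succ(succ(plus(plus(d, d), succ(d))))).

5

depth(plus(d, d)) = 1 + max(0, 0) = 1
depth(succ(d)) = 1 + depth(d) = 1 + 0 = 1
depth(plus(plus(d, d), succ(d))) = 1 + max(1, 1) = 2
depth(succ(plus(plus(d, d), succ(d)))) = 1 + depth(plus(plus(d, d), succ(d))) = 1 + 2 = 3
depth(succ(succ(plus(plus(d, d), succ(d))))) = 1 + depth(succ(plus(plus(d, d), succ(d)))) = 1 + 3 = 4
depth(succ(succ(succ(plus(plus(d, d), succ(d)))))) = 1 + depth(succ(succ(plus(plus(d, d), succ(d))))) = 1 + 4 = 5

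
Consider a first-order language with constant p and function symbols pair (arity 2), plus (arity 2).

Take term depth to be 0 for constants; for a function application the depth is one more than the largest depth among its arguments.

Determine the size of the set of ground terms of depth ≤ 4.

If N_k denotes the number of depth-≤k ground terms, the 1 constant gives N_0 = 1, and each function symbol of arity r contributes N_{k-1}^r new terms at level k: N_k = 1 + N_{k-1}^2 + N_{k-1}^2.
N_0 = 1
N_1 = 1 + 1^2 + 1^2 = 3
N_2 = 1 + 3^2 + 3^2 = 19
N_3 = 1 + 19^2 + 19^2 = 723
N_4 = 1 + 723^2 + 723^2 = 1045459

1045459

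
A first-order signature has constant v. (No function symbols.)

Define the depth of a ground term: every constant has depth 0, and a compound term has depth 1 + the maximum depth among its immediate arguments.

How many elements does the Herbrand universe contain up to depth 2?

With no function symbols every ground term is a constant, so there is exactly 1 ground term at every depth bound.
N_0 = 1
N_1 = 1
N_2 = 1

1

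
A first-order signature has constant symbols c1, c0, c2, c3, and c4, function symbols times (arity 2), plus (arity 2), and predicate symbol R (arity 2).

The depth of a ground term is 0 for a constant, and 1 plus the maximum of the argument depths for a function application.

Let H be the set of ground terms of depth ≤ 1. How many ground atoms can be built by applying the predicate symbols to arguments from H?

First count ground terms of depth ≤ 1.
If N_k denotes the number of depth-≤k ground terms, the 5 constants give N_0 = 5, and each function symbol of arity r contributes N_{k-1}^r new terms at level k: N_k = 5 + N_{k-1}^2 + N_{k-1}^2.
N_0 = 5
N_1 = 5 + 5^2 + 5^2 = 55
So |H| = 55.
Ground atoms are formed by filling each argument slot of a predicate with a term from H, so an r-ary predicate gives |H|^r atoms:
  R: 55^2 = 3025
Total ground atoms: 3025.

3025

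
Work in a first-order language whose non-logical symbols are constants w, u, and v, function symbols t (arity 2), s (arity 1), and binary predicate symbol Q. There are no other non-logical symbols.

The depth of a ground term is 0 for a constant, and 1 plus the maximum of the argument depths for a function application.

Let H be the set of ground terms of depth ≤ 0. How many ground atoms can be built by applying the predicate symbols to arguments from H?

9

First count ground terms of depth ≤ 0.
Count level by level. With function symbols t/2, s/1, the terms of depth ≤ k are the 3 constants together with each function applied to depth-≤(k−1) tuples, so N_k = 3 + N_{k-1}^2 + N_{k-1}.
N_0 = 3
So |H| = 3.
Ground atoms are formed by filling each argument slot of a predicate with a term from H, so an r-ary predicate gives |H|^r atoms:
  Q: 3^2 = 9
Total ground atoms: 9.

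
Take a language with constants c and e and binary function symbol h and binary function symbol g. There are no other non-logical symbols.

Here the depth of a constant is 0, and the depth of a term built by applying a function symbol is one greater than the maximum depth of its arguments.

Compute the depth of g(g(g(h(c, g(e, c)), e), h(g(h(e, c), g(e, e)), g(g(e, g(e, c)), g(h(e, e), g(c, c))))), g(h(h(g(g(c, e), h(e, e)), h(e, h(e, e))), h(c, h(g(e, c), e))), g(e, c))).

6

depth(g(e, c)) = 1 + max(0, 0) = 1
depth(h(c, g(e, c))) = 1 + max(0, 1) = 2
depth(g(h(c, g(e, c)), e)) = 1 + max(2, 0) = 3
depth(h(e, c)) = 1 + max(0, 0) = 1
depth(g(e, e)) = 1 + max(0, 0) = 1
depth(g(h(e, c), g(e, e))) = 1 + max(1, 1) = 2
depth(g(e, g(e, c))) = 1 + max(0, 1) = 2
depth(h(e, e)) = 1 + max(0, 0) = 1
depth(g(c, c)) = 1 + max(0, 0) = 1
depth(g(h(e, e), g(c, c))) = 1 + max(1, 1) = 2
depth(g(g(e, g(e, c)), g(h(e, e), g(c, c)))) = 1 + max(2, 2) = 3
depth(h(g(h(e, c), g(e, e)), g(g(e, g(e, c)), g(h(e, e), g(c, c))))) = 1 + max(2, 3) = 4
depth(g(g(h(c, g(e, c)), e), h(g(h(e, c), g(e, e)), g(g(e, g(e, c)), g(h(e, e), g(c, c)))))) = 1 + max(3, 4) = 5
depth(g(c, e)) = 1 + max(0, 0) = 1
depth(g(g(c, e), h(e, e))) = 1 + max(1, 1) = 2
depth(h(e, h(e, e))) = 1 + max(0, 1) = 2
depth(h(g(g(c, e), h(e, e)), h(e, h(e, e)))) = 1 + max(2, 2) = 3
depth(h(g(e, c), e)) = 1 + max(1, 0) = 2
depth(h(c, h(g(e, c), e))) = 1 + max(0, 2) = 3
depth(h(h(g(g(c, e), h(e, e)), h(e, h(e, e))), h(c, h(g(e, c), e)))) = 1 + max(3, 3) = 4
depth(g(h(h(g(g(c, e), h(e, e)), h(e, h(e, e))), h(c, h(g(e, c), e))), g(e, c))) = 1 + max(4, 1) = 5
depth(g(g(g(h(c, g(e, c)), e), h(g(h(e, c), g(e, e)), g(g(e, g(e, c)), g(h(e, e), g(c, c))))), g(h(h(g(g(c, e), h(e, e)), h(e, h(e, e))), h(c, h(g(e, c), e))), g(e, c)))) = 1 + max(5, 5) = 6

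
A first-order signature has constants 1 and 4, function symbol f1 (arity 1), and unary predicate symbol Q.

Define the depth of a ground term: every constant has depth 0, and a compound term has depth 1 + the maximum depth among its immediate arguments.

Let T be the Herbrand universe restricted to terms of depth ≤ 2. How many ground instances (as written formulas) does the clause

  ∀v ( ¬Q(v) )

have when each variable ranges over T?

Ground terms of depth ≤ 2:
  Write N_k for the number of ground terms of depth ≤ k. A term of depth ≤ k is either a constant or a function symbol applied to arguments of depth ≤ k−1, so N_k = 2 + N_{k-1}.
  N_0 = 2
  N_1 = 2 + 2 = 4
  N_2 = 2 + 4 = 6
  Explicitly: 1, 4, f1(1), f1(4), f1(f1(1)), f1(f1(4)).
So there are 6 ground terms available for substitution.
There is 1 variable to instantiate (v),  occurring in at least one literal, so different choices give different ground instances.
Number of ground instances = 6.

6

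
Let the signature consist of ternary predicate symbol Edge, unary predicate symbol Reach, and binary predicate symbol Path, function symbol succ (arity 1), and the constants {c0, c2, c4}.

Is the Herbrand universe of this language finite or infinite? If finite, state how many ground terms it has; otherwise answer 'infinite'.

The signature has at least one function symbol (succ, arity 1) and at least one constant (c0).
Iterating succ gives infinitely many distinct ground terms: c0, succ(c0), succ(succ(c0)), ...
So the Herbrand universe is infinite.

infinite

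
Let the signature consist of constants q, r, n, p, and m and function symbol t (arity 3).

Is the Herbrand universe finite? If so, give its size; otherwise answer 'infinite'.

infinite

The signature has at least one function symbol (t, arity 3) and at least one constant (q).
Iterating t gives infinitely many distinct ground terms: q, t(q, q, q), t(t(q, q, q), t(q, q, q), t(q, q, q)), ...
So the Herbrand universe is infinite.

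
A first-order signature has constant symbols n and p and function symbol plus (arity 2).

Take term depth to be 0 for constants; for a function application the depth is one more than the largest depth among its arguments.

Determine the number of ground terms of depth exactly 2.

Let N_k = |{terms of depth ≤ k}|. Then N_0 = 2 and N_k = 2 + N_{k-1}^2 for k ≥ 1 (one summand per function symbol, arity giving the exponent).
N_0 = 2
N_1 = 2 + 2^2 = 6
N_2 = 2 + 6^2 = 38
Terms of depth exactly 2: N_2 − N_1 = 38 − 6 = 32.

32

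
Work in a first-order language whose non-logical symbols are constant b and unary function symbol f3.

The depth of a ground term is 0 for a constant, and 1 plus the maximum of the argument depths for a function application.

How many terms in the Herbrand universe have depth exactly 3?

1

Count level by level. With function symbols f3/1, the terms of depth ≤ k are the 1 constant together with each function applied to depth-≤(k−1) tuples, so N_k = 1 + N_{k-1}.
N_0 = 1
N_1 = 1 + 1 = 2
N_2 = 1 + 2 = 3
N_3 = 1 + 3 = 4
Terms of depth exactly 3: N_3 − N_2 = 4 − 3 = 1.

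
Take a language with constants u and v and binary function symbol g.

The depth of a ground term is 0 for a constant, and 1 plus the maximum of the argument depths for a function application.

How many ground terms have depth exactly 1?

Count level by level. With function symbols g/2, the terms of depth ≤ k are the 2 constants together with each function applied to depth-≤(k−1) tuples, so N_k = 2 + N_{k-1}^2.
N_0 = 2
N_1 = 2 + 2^2 = 6
Terms of depth exactly 1: N_1 − N_0 = 6 − 2 = 4.

4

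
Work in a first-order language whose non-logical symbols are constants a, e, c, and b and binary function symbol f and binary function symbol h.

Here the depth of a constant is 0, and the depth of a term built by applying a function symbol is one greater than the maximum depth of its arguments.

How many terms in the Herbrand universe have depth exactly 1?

Let N_k = |{terms of depth ≤ k}|. Then N_0 = 4 and N_k = 4 + N_{k-1}^2 + N_{k-1}^2 for k ≥ 1 (one summand per function symbol, arity giving the exponent).
N_0 = 4
N_1 = 4 + 4^2 + 4^2 = 36
Terms of depth exactly 1: N_1 − N_0 = 36 − 4 = 32.

32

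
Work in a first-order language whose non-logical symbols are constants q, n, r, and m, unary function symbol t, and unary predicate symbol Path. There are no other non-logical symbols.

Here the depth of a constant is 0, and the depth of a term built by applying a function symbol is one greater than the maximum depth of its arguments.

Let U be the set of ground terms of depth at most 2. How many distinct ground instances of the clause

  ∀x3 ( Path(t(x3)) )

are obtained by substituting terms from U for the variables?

12

Ground terms of depth ≤ 2:
  If N_k denotes the number of depth-≤k ground terms, the 4 constants give N_0 = 4, and each function symbol of arity r contributes N_{k-1}^r new terms at level k: N_k = 4 + N_{k-1}.
  N_0 = 4
  N_1 = 4 + 4 = 8
  N_2 = 4 + 8 = 12
  Explicitly: q, n, r, m, t(q), t(n), t(r), t(m), t(t(q)), t(t(n)), t(t(r)), t(t(m)).
So there are 12 ground terms available for substitution.
The body mentions the single quantified variable x3; since ground terms form a free algebra, no two substitutions collapse to the same formula.
Number of ground instances = 12.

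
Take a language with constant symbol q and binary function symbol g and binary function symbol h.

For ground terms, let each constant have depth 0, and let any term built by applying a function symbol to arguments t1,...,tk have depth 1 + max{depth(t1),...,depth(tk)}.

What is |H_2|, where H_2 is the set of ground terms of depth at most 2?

19

If N_k denotes the number of depth-≤k ground terms, the 1 constant gives N_0 = 1, and each function symbol of arity r contributes N_{k-1}^r new terms at level k: N_k = 1 + N_{k-1}^2 + N_{k-1}^2.
N_0 = 1
N_1 = 1 + 1^2 + 1^2 = 3
N_2 = 1 + 3^2 + 3^2 = 19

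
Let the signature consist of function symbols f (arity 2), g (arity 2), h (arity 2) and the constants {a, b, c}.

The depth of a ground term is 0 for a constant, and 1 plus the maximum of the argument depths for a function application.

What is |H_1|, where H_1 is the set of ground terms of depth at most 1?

30

Let N_k = |{terms of depth ≤ k}|. Then N_0 = 3 and N_k = 3 + N_{k-1}^2 + N_{k-1}^2 + N_{k-1}^2 for k ≥ 1 (one summand per function symbol, arity giving the exponent).
N_0 = 3
N_1 = 3 + 3^2 + 3^2 + 3^2 = 30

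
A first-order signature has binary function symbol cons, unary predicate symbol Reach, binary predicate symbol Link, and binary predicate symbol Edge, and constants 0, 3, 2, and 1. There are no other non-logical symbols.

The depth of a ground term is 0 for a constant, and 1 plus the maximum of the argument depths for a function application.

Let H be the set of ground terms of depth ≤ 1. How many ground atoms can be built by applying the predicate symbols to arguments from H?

First count ground terms of depth ≤ 1.
Write N_k for the number of ground terms of depth ≤ k. A term of depth ≤ k is either a constant or a function symbol applied to arguments of depth ≤ k−1, so N_k = 4 + N_{k-1}^2.
N_0 = 4
N_1 = 4 + 4^2 = 20
So |H| = 20.
Ground atoms are formed by filling each argument slot of a predicate with a term from H, so an r-ary predicate gives |H|^r atoms:
  Reach: 20;  Link: 20^2 = 400;  Edge: 20^2 = 400
Total ground atoms: 20 + 400 + 400 = 820.

820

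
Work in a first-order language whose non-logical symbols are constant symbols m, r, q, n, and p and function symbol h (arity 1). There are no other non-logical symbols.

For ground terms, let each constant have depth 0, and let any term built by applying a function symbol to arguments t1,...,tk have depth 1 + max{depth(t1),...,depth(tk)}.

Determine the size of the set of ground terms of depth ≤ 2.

15

Write N_k for the number of ground terms of depth ≤ k. A term of depth ≤ k is either a constant or a function symbol applied to arguments of depth ≤ k−1, so N_k = 5 + N_{k-1}.
N_0 = 5
N_1 = 5 + 5 = 10
N_2 = 5 + 10 = 15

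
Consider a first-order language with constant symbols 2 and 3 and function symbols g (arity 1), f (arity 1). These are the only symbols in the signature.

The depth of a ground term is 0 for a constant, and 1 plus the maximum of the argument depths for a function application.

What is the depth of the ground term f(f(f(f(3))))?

depth(f(3)) = 1 + depth(3) = 1 + 0 = 1
depth(f(f(3))) = 1 + depth(f(3)) = 1 + 1 = 2
depth(f(f(f(3)))) = 1 + depth(f(f(3))) = 1 + 2 = 3
depth(f(f(f(f(3))))) = 1 + depth(f(f(f(3)))) = 1 + 3 = 4

4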